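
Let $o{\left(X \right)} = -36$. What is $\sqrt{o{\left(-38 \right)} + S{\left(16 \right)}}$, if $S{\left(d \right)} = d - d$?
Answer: $6 i \approx 6.0 i$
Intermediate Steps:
$S{\left(d \right)} = 0$
$\sqrt{o{\left(-38 \right)} + S{\left(16 \right)}} = \sqrt{-36 + 0} = \sqrt{-36} = 6 i$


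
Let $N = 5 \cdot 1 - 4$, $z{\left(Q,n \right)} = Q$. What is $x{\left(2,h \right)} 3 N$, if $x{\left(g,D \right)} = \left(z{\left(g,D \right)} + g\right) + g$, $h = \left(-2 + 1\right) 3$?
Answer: $18$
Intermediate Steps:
$h = -3$ ($h = \left(-1\right) 3 = -3$)
$N = 1$ ($N = 5 - 4 = 1$)
$x{\left(g,D \right)} = 3 g$ ($x{\left(g,D \right)} = \left(g + g\right) + g = 2 g + g = 3 g$)
$x{\left(2,h \right)} 3 N = 3 \cdot 2 \cdot 3 \cdot 1 = 6 \cdot 3 \cdot 1 = 18 \cdot 1 = 18$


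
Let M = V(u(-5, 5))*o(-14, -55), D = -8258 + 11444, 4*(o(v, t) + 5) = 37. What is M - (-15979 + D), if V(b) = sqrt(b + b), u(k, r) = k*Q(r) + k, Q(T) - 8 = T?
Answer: 12793 + 17*I*sqrt(35)/2 ≈ 12793.0 + 50.287*I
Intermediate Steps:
o(v, t) = 17/4 (o(v, t) = -5 + (1/4)*37 = -5 + 37/4 = 17/4)
D = 3186
Q(T) = 8 + T
u(k, r) = k + k*(8 + r) (u(k, r) = k*(8 + r) + k = k + k*(8 + r))
V(b) = sqrt(2)*sqrt(b) (V(b) = sqrt(2*b) = sqrt(2)*sqrt(b))
M = 17*I*sqrt(35)/2 (M = (sqrt(2)*sqrt(-5*(9 + 5)))*(17/4) = (sqrt(2)*sqrt(-5*14))*(17/4) = (sqrt(2)*sqrt(-70))*(17/4) = (sqrt(2)*(I*sqrt(70)))*(17/4) = (2*I*sqrt(35))*(17/4) = 17*I*sqrt(35)/2 ≈ 50.287*I)
M - (-15979 + D) = 17*I*sqrt(35)/2 - (-15979 + 3186) = 17*I*sqrt(35)/2 - 1*(-12793) = 17*I*sqrt(35)/2 + 12793 = 12793 + 17*I*sqrt(35)/2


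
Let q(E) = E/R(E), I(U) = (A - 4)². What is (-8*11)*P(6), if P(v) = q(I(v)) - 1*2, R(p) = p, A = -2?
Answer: 88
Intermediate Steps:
I(U) = 36 (I(U) = (-2 - 4)² = (-6)² = 36)
q(E) = 1 (q(E) = E/E = 1)
P(v) = -1 (P(v) = 1 - 1*2 = 1 - 2 = -1)
(-8*11)*P(6) = -8*11*(-1) = -88*(-1) = 88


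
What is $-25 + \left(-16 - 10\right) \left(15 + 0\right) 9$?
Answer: $-3535$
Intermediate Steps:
$-25 + \left(-16 - 10\right) \left(15 + 0\right) 9 = -25 + \left(-26\right) 15 \cdot 9 = -25 - 3510 = -3535$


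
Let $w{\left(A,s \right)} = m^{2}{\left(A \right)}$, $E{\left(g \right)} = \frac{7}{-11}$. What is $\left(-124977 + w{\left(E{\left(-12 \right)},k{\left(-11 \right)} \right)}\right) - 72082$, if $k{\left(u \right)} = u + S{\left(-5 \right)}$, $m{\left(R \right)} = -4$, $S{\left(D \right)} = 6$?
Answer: $-197043$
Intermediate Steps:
$E{\left(g \right)} = - \frac{7}{11}$ ($E{\left(g \right)} = 7 \left(- \frac{1}{11}\right) = - \frac{7}{11}$)
$k{\left(u \right)} = 6 + u$ ($k{\left(u \right)} = u + 6 = 6 + u$)
$w{\left(A,s \right)} = 16$ ($w{\left(A,s \right)} = \left(-4\right)^{2} = 16$)
$\left(-124977 + w{\left(E{\left(-12 \right)},k{\left(-11 \right)} \right)}\right) - 72082 = \left(-124977 + 16\right) - 72082 = -124961 - 72082 = -197043$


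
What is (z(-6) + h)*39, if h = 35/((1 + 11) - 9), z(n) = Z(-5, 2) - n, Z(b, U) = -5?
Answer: 494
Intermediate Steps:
z(n) = -5 - n
h = 35/3 (h = 35/(12 - 9) = 35/3 ≈ 11.667)
(z(-6) + h)*39 = ((-5 - 1*(-6)) + 35/3)*39 = ((-5 + 6) + 35/3)*39 = (1 + 35/3)*39 = (38/3)*39 = 494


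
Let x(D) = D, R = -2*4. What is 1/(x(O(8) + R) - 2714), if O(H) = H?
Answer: -1/2714 ≈ -0.00036846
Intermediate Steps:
R = -8
1/(x(O(8) + R) - 2714) = 1/((8 - 8) - 2714) = 1/(0 - 2714) = 1/(-2714) = -1/2714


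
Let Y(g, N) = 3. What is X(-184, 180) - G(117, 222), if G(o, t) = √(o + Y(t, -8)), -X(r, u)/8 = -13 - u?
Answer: 1544 - 2*√30 ≈ 1533.0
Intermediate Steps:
X(r, u) = 104 + 8*u (X(r, u) = -8*(-13 - u) = 104 + 8*u)
G(o, t) = √(3 + o) (G(o, t) = √(o + 3) = √(3 + o))
X(-184, 180) - G(117, 222) = (104 + 8*180) - √(3 + 117) = (104 + 1440) - √120 = 1544 - 2*√30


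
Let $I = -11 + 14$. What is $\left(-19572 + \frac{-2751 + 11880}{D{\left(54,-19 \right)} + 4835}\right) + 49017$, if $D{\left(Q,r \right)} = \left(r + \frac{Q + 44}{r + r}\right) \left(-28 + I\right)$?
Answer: $\frac{3006949626}{102115} \approx 29447.0$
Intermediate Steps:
$I = 3$
$D{\left(Q,r \right)} = - 25 r - \frac{25 \left(44 + Q\right)}{2 r}$ ($D{\left(Q,r \right)} = \left(r + \frac{Q + 44}{r + r}\right) \left(-28 + 3\right) = \left(r + \frac{44 + Q}{2 r}\right) \left(-25\right) = - 25 r - \frac{25 \left(44 + Q\right)}{2 r}$)
$\left(-19572 + \frac{-2751 + 11880}{D{\left(54,-19 \right)} + 4835}\right) + 49017 = \left(-19572 + \frac{-2751 + 11880}{\frac{25 \left(-44 - 54 - 2 \left(-19\right)^{2}\right)}{2 \left(-19\right)} + 4835}\right) + 49017 = \left(-19572 + \frac{9129}{\frac{25}{2} \left(- \frac{1}{19}\right) \left(-44 - 54 - 722\right) + 4835}\right) + 49017 = \left(-19572 + \frac{9129}{\frac{25}{2} \left(- \frac{1}{19}\right) \left(-820\right) + 4835}\right) + 49017 = \left(-19572 + \frac{9129}{\frac{10250}{19} + 4835}\right) + 49017 = \left(-19572 + \frac{9129}{\frac{102115}{19}}\right) + 49017 = \left(-19572 + 9129 \cdot \frac{19}{102115}\right) + 49017 = \left(-19572 + \frac{173451}{102115}\right) + 49017 = - \frac{1998421329}{102115} + 49017 = \frac{3006949626}{102115}$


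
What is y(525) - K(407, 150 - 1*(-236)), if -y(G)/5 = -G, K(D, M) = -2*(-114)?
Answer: 2397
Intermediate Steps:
K(D, M) = 228
y(G) = 5*G (y(G) = -(-5)*G = 5*G)
y(525) - K(407, 150 - 1*(-236)) = 5*525 - 1*228 = 2625 - 228 = 2397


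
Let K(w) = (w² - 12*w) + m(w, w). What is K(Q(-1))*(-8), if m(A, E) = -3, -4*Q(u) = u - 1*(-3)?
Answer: -26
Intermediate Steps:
Q(u) = -¾ - u/4 (Q(u) = -(u - 1*(-3))/4 = -(u + 3)/4 = -(3 + u)/4 = -¾ - u/4)
K(w) = -3 + w² - 12*w (K(w) = (w² - 12*w) - 3 = -3 + w² - 12*w)
K(Q(-1))*(-8) = (-3 + (-¾ - ¼*(-1))² - 12*(-¾ - ¼*(-1)))*(-8) = (-3 + (-¾ + ¼)² - 12*(-¾ + ¼))*(-8) = (-3 + (-½)² - 12*(-½))*(-8) = (-3 + ¼ + 6)*(-8) = (13/4)*(-8) = -26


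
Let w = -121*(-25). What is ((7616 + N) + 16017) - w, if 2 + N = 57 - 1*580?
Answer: 20083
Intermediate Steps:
w = 3025
N = -525 (N = -2 + (57 - 1*580) = -2 + (57 - 580) = -2 - 523 = -525)
((7616 + N) + 16017) - w = ((7616 - 525) + 16017) - 1*3025 = (7091 + 16017) - 3025 = 23108 - 3025 = 20083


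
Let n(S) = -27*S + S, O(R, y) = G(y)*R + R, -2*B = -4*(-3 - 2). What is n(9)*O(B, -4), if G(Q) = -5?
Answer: -9360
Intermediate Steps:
B = -10 (B = -(-2)*(-3 - 2) = -(-2)*(-5) = -½*20 = -10)
O(R, y) = -4*R (O(R, y) = -5*R + R = -4*R)
n(S) = -26*S
n(9)*O(B, -4) = (-26*9)*(-4*(-10)) = -234*40 = -9360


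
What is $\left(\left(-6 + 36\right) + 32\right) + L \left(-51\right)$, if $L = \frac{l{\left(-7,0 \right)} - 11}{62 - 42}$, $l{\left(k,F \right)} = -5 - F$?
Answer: $\frac{514}{5} \approx 102.8$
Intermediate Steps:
$L = - \frac{4}{5}$ ($L = \frac{\left(-5 - 0\right) - 11}{62 - 42} = \frac{\left(-5 + 0\right) - 11}{20} = \left(-5 - 11\right) \frac{1}{20} = \left(-16\right) \frac{1}{20} = - \frac{4}{5} \approx -0.8$)
$\left(\left(-6 + 36\right) + 32\right) + L \left(-51\right) = \left(\left(-6 + 36\right) + 32\right) - - \frac{204}{5} = \left(30 + 32\right) + \frac{204}{5} = 62 + \frac{204}{5} = \frac{514}{5}$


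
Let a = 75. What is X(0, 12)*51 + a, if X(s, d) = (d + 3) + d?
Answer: 1452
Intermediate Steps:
X(s, d) = 3 + 2*d (X(s, d) = (3 + d) + d = 3 + 2*d)
X(0, 12)*51 + a = (3 + 2*12)*51 + 75 = (3 + 24)*51 + 75 = 27*51 + 75 = 1377 + 75 = 1452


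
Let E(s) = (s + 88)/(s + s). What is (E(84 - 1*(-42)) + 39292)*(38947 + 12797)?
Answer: 6099507568/3 ≈ 2.0332e+9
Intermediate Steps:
E(s) = (88 + s)/(2*s) (E(s) = (88 + s)/((2*s)) = (88 + s)*(1/(2*s)) = (88 + s)/(2*s))
(E(84 - 1*(-42)) + 39292)*(38947 + 12797) = ((88 + (84 - 1*(-42)))/(2*(84 - 1*(-42))) + 39292)*(38947 + 12797) = ((88 + (84 + 42))/(2*(84 + 42)) + 39292)*51744 = ((½)*(88 + 126)/126 + 39292)*51744 = ((½)*(1/126)*214 + 39292)*51744 = (107/126 + 39292)*51744 = (4950899/126)*51744 = 6099507568/3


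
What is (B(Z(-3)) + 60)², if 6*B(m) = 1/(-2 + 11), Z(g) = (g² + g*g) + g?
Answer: 10504081/2916 ≈ 3602.2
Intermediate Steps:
Z(g) = g + 2*g² (Z(g) = (g² + g²) + g = 2*g² + g = g + 2*g²)
B(m) = 1/54 (B(m) = 1/(6*(-2 + 11)) = (⅙)/9 = (⅙)*(⅑) = 1/54)
(B(Z(-3)) + 60)² = (1/54 + 60)² = (3241/54)² = 10504081/2916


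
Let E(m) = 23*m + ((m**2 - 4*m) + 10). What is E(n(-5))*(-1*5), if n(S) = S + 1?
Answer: 250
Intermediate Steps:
n(S) = 1 + S
E(m) = 10 + m**2 + 19*m (E(m) = 23*m + (10 + m**2 - 4*m) = 10 + m**2 + 19*m)
E(n(-5))*(-1*5) = (10 + (1 - 5)**2 + 19*(1 - 5))*(-1*5) = (10 + (-4)**2 + 19*(-4))*(-5) = (10 + 16 - 76)*(-5) = -50*(-5) = 250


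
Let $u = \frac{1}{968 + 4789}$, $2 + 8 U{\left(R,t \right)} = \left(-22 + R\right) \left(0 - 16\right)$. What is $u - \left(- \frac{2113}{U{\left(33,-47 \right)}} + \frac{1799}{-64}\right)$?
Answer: $- \frac{2192357773}{32791872} \approx -66.857$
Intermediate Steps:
$U{\left(R,t \right)} = \frac{175}{4} - 2 R$ ($U{\left(R,t \right)} = - \frac{1}{4} + \frac{\left(-22 + R\right) \left(0 - 16\right)}{8} = - \frac{1}{4} + \frac{\left(-22 + R\right) \left(-16\right)}{8} = - \frac{1}{4} + \frac{352 - 16 R}{8} = - \frac{1}{4} - \left(-44 + 2 R\right) = \frac{175}{4} - 2 R$)
$u = \frac{1}{5757} \approx 0.0001737$
$u - \left(- \frac{2113}{U{\left(33,-47 \right)}} + \frac{1799}{-64}\right) = \frac{1}{5757} - \left(- \frac{2113}{\frac{175}{4} - 66} + \frac{1799}{-64}\right) = \frac{1}{5757} - \left(- \frac{2113}{\frac{175}{4} - 66} + 1799 \left(- \frac{1}{64}\right)\right) = \frac{1}{5757} - \left(- \frac{2113}{- \frac{89}{4}} - \frac{1799}{64}\right) = \frac{1}{5757} - \left(\left(-2113\right) \left(- \frac{4}{89}\right) - \frac{1799}{64}\right) = \frac{1}{5757} - \left(\frac{8452}{89} - \frac{1799}{64}\right) = \frac{1}{5757} - \frac{380817}{5696} = - \frac{2192357773}{32791872}$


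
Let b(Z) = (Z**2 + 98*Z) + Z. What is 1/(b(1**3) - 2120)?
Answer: -1/2020 ≈ -0.00049505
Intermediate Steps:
b(Z) = Z**2 + 99*Z
1/(b(1**3) - 2120) = 1/(1**3*(99 + 1**3) - 2120) = 1/(1*(99 + 1) - 2120) = 1/(1*100 - 2120) = 1/(100 - 2120) = 1/(-2020) = -1/2020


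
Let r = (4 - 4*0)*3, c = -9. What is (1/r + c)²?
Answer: 11449/144 ≈ 79.507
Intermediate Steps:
r = 12 (r = (4 + 0)*3 = 4*3 = 12)
(1/r + c)² = (1/12 - 9)² = (-107/12)² = 11449/144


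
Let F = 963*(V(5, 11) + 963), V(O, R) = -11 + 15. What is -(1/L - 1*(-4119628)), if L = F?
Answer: -3836284105789/931221 ≈ -4.1196e+6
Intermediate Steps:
V(O, R) = 4
F = 931221 (F = 963*(4 + 963) = 963*967 = 931221)
L = 931221
-(1/L - 1*(-4119628)) = -(1/931221 - 1*(-4119628)) = -(1/931221 + 4119628) = -1*3836284105789/931221 = -3836284105789/931221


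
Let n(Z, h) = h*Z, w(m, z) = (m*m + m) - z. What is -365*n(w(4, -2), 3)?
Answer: -24090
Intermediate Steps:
w(m, z) = m + m**2 - z (w(m, z) = (m**2 + m) - z = (m + m**2) - z = m + m**2 - z)
n(Z, h) = Z*h
-365*n(w(4, -2), 3) = -365*(4 + 4**2 - 1*(-2))*3 = -365*(4 + 16 + 2)*3 = -8030*3 = -365*66 = -24090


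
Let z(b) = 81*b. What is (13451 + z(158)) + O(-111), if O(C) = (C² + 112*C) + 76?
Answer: 26214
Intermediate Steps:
O(C) = 76 + C² + 112*C
(13451 + z(158)) + O(-111) = (13451 + 81*158) + (76 + (-111)² + 112*(-111)) = (13451 + 12798) + (76 + 12321 - 12432) = 26249 - 35 = 26214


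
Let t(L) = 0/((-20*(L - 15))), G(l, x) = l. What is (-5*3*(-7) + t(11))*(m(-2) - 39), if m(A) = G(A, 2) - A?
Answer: -4095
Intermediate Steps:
t(L) = 0 (t(L) = 0/((-20*(-15 + L))) = 0/(300 - 20*L) = 0)
m(A) = 0 (m(A) = A - A = 0)
(-5*3*(-7) + t(11))*(m(-2) - 39) = (-5*3*(-7) + 0)*(0 - 39) = (-15*(-7) + 0)*(-39) = (105 + 0)*(-39) = 105*(-39) = -4095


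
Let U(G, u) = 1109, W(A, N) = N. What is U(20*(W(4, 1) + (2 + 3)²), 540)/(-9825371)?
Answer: -1109/9825371 ≈ -0.00011287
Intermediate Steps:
U(20*(W(4, 1) + (2 + 3)²), 540)/(-9825371) = 1109/(-9825371) = 1109*(-1/9825371) = -1109/9825371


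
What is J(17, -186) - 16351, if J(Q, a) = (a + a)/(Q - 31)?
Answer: -114271/7 ≈ -16324.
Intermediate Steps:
J(Q, a) = 2*a/(-31 + Q) (J(Q, a) = (2*a)/(-31 + Q) = 2*a/(-31 + Q))
J(17, -186) - 16351 = 2*(-186)/(-31 + 17) - 16351 = 2*(-186)/(-14) - 16351 = 2*(-186)*(-1/14) - 16351 = 186/7 - 16351 = -114271/7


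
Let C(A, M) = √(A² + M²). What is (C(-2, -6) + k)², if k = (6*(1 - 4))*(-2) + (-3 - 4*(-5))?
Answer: 2849 + 212*√10 ≈ 3519.4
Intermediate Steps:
k = 53 (k = (6*(-3))*(-2) + (-3 + 20) = -18*(-2) + 17 = 36 + 17 = 53)
(C(-2, -6) + k)² = (√((-2)² + (-6)²) + 53)² = (√(4 + 36) + 53)² = (√40 + 53)² = (2*√10 + 53)² = (53 + 2*√10)²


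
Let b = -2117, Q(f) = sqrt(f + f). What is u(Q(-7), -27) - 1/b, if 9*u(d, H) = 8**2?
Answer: 135497/19053 ≈ 7.1116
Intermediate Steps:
Q(f) = sqrt(2)*sqrt(f) (Q(f) = sqrt(2*f) = sqrt(2)*sqrt(f))
u(d, H) = 64/9 (u(d, H) = (1/9)*8**2 = (1/9)*64 = 64/9)
u(Q(-7), -27) - 1/b = 64/9 - 1/(-2117) = 64/9 - 1*(-1/2117) = 64/9 + 1/2117 = 135497/19053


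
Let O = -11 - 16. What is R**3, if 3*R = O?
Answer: -729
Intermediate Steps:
O = -27
R = -9 (R = (1/3)*(-27) = -9)
R**3 = (-9)**3 = -729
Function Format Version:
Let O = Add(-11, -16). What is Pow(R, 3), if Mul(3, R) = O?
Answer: -729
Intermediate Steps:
O = -27
R = -9 (R = Mul(Rational(1, 3), -27) = -9)
Pow(R, 3) = Pow(-9, 3) = -729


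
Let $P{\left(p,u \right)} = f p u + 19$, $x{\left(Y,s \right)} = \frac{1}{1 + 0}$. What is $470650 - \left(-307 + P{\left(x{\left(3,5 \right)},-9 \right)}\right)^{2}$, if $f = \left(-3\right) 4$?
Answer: $438250$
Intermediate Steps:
$f = -12$
$x{\left(Y,s \right)} = 1$ ($x{\left(Y,s \right)} = 1^{-1} = 1$)
$P{\left(p,u \right)} = 19 - 12 p u$ ($P{\left(p,u \right)} = - 12 p u + 19 = 19 - 12 p u$)
$470650 - \left(-307 + P{\left(x{\left(3,5 \right)},-9 \right)}\right)^{2} = 470650 - \left(-307 - \left(-19 + 12 \left(-9\right)\right)\right)^{2} = 470650 - \left(-307 + \left(19 + 108\right)\right)^{2} = 470650 - \left(-307 + 127\right)^{2} = 470650 - \left(-180\right)^{2} = 470650 - 32400 = 438250$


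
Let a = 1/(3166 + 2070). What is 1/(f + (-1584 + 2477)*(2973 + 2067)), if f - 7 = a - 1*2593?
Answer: 5236/23552229625 ≈ 2.2231e-7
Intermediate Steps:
a = 1/5236 ≈ 0.00019099
f = -13540295/5236 (f = 7 + (1/5236 - 1*2593) = 7 + (1/5236 - 2593) = 7 - 13576947/5236 = -13540295/5236 ≈ -2586.0)
1/(f + (-1584 + 2477)*(2973 + 2067)) = 1/(-13540295/5236 + (-1584 + 2477)*(2973 + 2067)) = 1/(-13540295/5236 + 893*5040) = 1/(-13540295/5236 + 4500720) = 1/(23552229625/5236) = 5236/23552229625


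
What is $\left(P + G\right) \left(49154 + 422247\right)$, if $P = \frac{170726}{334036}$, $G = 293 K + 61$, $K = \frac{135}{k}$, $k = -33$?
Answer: $- \frac{984815264816859}{1837198} \approx -5.3604 \cdot 10^{8}$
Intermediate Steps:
$K = - \frac{45}{11}$ ($K = \frac{135}{-33} = 135 \left(- \frac{1}{33}\right) = - \frac{45}{11} \approx -4.0909$)
$G = - \frac{12514}{11}$ ($G = 293 \left(- \frac{45}{11}\right) + 61 = - \frac{13185}{11} + 61 = - \frac{12514}{11} \approx -1137.6$)
$P = \frac{85363}{167018}$ ($P = 170726 \cdot \frac{1}{334036} = \frac{85363}{167018} \approx 0.5111$)
$\left(P + G\right) \left(49154 + 422247\right) = \left(\frac{85363}{167018} - \frac{12514}{11}\right) \left(49154 + 422247\right) = \left(- \frac{2089124259}{1837198}\right) 471401 = - \frac{984815264816859}{1837198}$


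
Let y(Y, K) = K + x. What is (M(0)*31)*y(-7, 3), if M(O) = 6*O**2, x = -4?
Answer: 0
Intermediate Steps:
y(Y, K) = -4 + K (y(Y, K) = K - 4 = -4 + K)
(M(0)*31)*y(-7, 3) = ((6*0**2)*31)*(-4 + 3) = ((6*0)*31)*(-1) = (0*31)*(-1) = 0*(-1) = 0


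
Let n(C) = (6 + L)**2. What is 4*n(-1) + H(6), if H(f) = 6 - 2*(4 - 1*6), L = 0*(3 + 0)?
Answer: 154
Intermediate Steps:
L = 0 (L = 0*3 = 0)
H(f) = 10 (H(f) = 6 - 2*(4 - 6) = 6 - 2*(-2) = 6 + 4 = 10)
n(C) = 36 (n(C) = (6 + 0)**2 = 6**2 = 36)
4*n(-1) + H(6) = 4*36 + 10 = 144 + 10 = 154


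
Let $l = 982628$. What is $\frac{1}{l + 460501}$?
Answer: $\frac{1}{1443129} \approx 6.9294 \cdot 10^{-7}$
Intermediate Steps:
$\frac{1}{l + 460501} = \frac{1}{982628 + 460501} = \frac{1}{1443129}$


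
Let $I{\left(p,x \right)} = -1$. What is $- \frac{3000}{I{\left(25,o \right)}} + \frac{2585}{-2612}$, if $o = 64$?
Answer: $\frac{7833415}{2612} \approx 2999.0$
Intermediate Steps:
$- \frac{3000}{I{\left(25,o \right)}} + \frac{2585}{-2612} = - \frac{3000}{-1} + \frac{2585}{-2612} = \left(-3000\right) \left(-1\right) + 2585 \left(- \frac{1}{2612}\right) = 3000 - \frac{2585}{2612} = \frac{7833415}{2612}$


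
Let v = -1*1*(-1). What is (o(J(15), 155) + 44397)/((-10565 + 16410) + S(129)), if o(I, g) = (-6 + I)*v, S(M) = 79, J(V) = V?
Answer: 22203/2962 ≈ 7.4959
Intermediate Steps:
v = 1 (v = -(-1) = -1*(-1) = 1)
o(I, g) = -6 + I (o(I, g) = (-6 + I)*1 = -6 + I)
(o(J(15), 155) + 44397)/((-10565 + 16410) + S(129)) = ((-6 + 15) + 44397)/((-10565 + 16410) + 79) = (9 + 44397)/(5845 + 79) = 44406/5924 = 44406*(1/5924) = 22203/2962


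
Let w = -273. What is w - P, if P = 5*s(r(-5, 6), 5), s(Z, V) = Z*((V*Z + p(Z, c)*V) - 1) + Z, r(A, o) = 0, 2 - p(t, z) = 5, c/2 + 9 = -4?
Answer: -273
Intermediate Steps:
c = -26 (c = -18 + 2*(-4) = -18 - 8 = -26)
p(t, z) = -3 (p(t, z) = 2 - 1*5 = 2 - 5 = -3)
s(Z, V) = Z + Z*(-1 - 3*V + V*Z) (s(Z, V) = Z*((V*Z - 3*V) - 1) + Z = Z*((-3*V + V*Z) - 1) + Z = Z*(-1 - 3*V + V*Z) + Z = Z + Z*(-1 - 3*V + V*Z))
P = 0 (P = 5*(5*0*(-3 + 0)) = 5*(5*0*(-3)) = 5*0 = 0)
w - P = -273 - 1*0 = -273 + 0 = -273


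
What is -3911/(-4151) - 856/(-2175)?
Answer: 12059681/9028425 ≈ 1.3357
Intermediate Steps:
-3911/(-4151) - 856/(-2175) = -3911*(-1/4151) - 856*(-1/2175) = 3911/4151 + 856/2175 = 12059681/9028425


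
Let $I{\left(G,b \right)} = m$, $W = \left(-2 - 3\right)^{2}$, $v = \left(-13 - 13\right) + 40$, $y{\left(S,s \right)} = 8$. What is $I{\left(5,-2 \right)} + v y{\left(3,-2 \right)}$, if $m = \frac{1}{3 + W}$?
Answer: $\frac{3137}{28} \approx 112.04$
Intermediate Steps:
$v = 14$ ($v = -26 + 40 = 14$)
$W = 25$ ($W = \left(-5\right)^{2} = 25$)
$m = \frac{1}{28}$ ($m = \frac{1}{3 + 25} = \frac{1}{28} \approx 0.035714$)
$I{\left(G,b \right)} = \frac{1}{28}$
$I{\left(5,-2 \right)} + v y{\left(3,-2 \right)} = \frac{1}{28} + 14 \cdot 8 = \frac{1}{28} + 112 = \frac{3137}{28}$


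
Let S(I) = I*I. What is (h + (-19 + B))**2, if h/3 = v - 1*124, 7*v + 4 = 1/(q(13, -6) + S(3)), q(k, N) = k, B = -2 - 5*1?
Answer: 3788771809/23716 ≈ 1.5976e+5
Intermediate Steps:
B = -7 (B = -2 - 5 = -7)
S(I) = I**2
v = -87/154 (v = -4/7 + 1/(7*(13 + 3**2)) = -4/7 + 1/(7*(13 + 9)) = -4/7 + (1/7)/22 = -4/7 + (1/7)*(1/22) = -4/7 + 1/154 = -87/154 ≈ -0.56493)
h = -57549/154 (h = 3*(-87/154 - 1*124) = 3*(-87/154 - 124) = 3*(-19183/154) = -57549/154 ≈ -373.69)
(h + (-19 + B))**2 = (-57549/154 + (-19 - 7))**2 = (-57549/154 - 26)**2 = (-61553/154)**2 = 3788771809/23716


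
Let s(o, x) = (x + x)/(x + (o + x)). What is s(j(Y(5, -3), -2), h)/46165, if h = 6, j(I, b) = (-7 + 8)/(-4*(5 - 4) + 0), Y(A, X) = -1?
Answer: 48/2169755 ≈ 2.2122e-5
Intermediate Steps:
j(I, b) = -¼ (j(I, b) = 1/(-4*1 + 0) = 1/(-4 + 0) = 1/(-4) = 1*(-¼) = -¼)
s(o, x) = 2*x/(o + 2*x) (s(o, x) = (2*x)/(o + 2*x) = 2*x/(o + 2*x))
s(j(Y(5, -3), -2), h)/46165 = (2*6/(-¼ + 2*6))/46165 = (2*6/(-¼ + 12))*(1/46165) = (2*6/(47/4))*(1/46165) = (2*6*(4/47))*(1/46165) = (48/47)*(1/46165) = 48/2169755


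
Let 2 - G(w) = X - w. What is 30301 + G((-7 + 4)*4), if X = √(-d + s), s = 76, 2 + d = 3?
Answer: 30291 - 5*√3 ≈ 30282.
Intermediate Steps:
d = 1 (d = -2 + 3 = 1)
X = 5*√3 (X = √(-1*1 + 76) = √(-1 + 76) = √75 = 5*√3 ≈ 8.6602)
G(w) = 2 + w - 5*√3 (G(w) = 2 - (5*√3 - w) = 2 - (-w + 5*√3) = 2 + (w - 5*√3) = 2 + w - 5*√3)
30301 + G((-7 + 4)*4) = 30301 + (2 + (-7 + 4)*4 - 5*√3) = 30301 + (2 - 3*4 - 5*√3) = 30301 + (2 - 12 - 5*√3) = 30301 + (-10 - 5*√3) = 30291 - 5*√3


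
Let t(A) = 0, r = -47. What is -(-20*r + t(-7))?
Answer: -940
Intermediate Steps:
-(-20*r + t(-7)) = -(-20*(-47) + 0) = -(940 + 0) = -1*940 = -940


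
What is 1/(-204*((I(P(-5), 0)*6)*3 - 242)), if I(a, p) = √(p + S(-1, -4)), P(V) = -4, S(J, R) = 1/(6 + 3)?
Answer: 1/48144 ≈ 2.0771e-5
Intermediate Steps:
S(J, R) = ⅑ (S(J, R) = 1/9 = ⅑)
I(a, p) = √(⅑ + p) (I(a, p) = √(p + ⅑) = √(⅑ + p))
1/(-204*((I(P(-5), 0)*6)*3 - 242)) = 1/(-204*(((√(1 + 9*0)/3)*6)*3 - 242)) = 1/(-204*(((√(1 + 0)/3)*6)*3 - 242)) = 1/(-204*(((√1/3)*6)*3 - 242)) = 1/(-204*((((⅓)*1)*6)*3 - 242)) = 1/(-204*(((⅓)*6)*3 - 242)) = 1/(-204*(2*3 - 242)) = 1/(-204*(6 - 242)) = 1/(-204*(-236)) = 1/48144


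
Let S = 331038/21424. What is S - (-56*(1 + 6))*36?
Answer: 151333263/10712 ≈ 14127.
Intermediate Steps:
S = 165519/10712 (S = 331038*(1/21424) = 165519/10712 ≈ 15.452)
S - (-56*(1 + 6))*36 = 165519/10712 - (-56*(1 + 6))*36 = 165519/10712 - (-56*7)*36 = 165519/10712 - (-14*28)*36 = 165519/10712 - (-392)*36 = 165519/10712 - 1*(-14112) = 165519/10712 + 14112 = 151333263/10712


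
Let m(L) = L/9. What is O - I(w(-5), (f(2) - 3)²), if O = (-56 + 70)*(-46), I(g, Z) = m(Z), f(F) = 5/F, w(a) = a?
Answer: -23185/36 ≈ -644.03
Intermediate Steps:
m(L) = L/9 (m(L) = L*(⅑) = L/9)
I(g, Z) = Z/9
O = -644 (O = 14*(-46) = -644)
O - I(w(-5), (f(2) - 3)²) = -644 - (5/2 - 3)²/9 = -644 - (-½)²/9 = -644 - 1/(9*4) = -644 - 1*1/36 = -644 - 1/36 = -23185/36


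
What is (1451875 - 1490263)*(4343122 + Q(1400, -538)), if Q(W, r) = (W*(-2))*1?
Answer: -166616280936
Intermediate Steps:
Q(W, r) = -2*W (Q(W, r) = -2*W*1 = -2*W)
(1451875 - 1490263)*(4343122 + Q(1400, -538)) = (1451875 - 1490263)*(4343122 - 2*1400) = -38388*(4343122 - 2800) = -38388*4340322 = -166616280936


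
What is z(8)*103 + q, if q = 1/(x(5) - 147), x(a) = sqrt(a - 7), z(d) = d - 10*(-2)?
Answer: 62325977/21611 - I*sqrt(2)/21611 ≈ 2884.0 - 6.5439e-5*I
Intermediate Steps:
z(d) = 20 + d (z(d) = d - 5*(-4) = d + 20 = 20 + d)
x(a) = sqrt(-7 + a)
q = 1/(-147 + I*sqrt(2)) (q = 1/(sqrt(-7 + 5) - 147) = 1/(sqrt(-2) - 147) = 1/(I*sqrt(2) - 147) = 1/(-147 + I*sqrt(2)) ≈ -0.0068021 - 6.544e-5*I)
z(8)*103 + q = (20 + 8)*103 + (-147/21611 - I*sqrt(2)/21611) = 28*103 + (-147/21611 - I*sqrt(2)/21611) = 2884 + (-147/21611 - I*sqrt(2)/21611) = 62325977/21611 - I*sqrt(2)/21611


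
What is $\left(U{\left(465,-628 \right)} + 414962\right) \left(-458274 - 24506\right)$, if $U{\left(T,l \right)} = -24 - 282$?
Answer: $-200187623680$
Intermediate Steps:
$U{\left(T,l \right)} = -306$
$\left(U{\left(465,-628 \right)} + 414962\right) \left(-458274 - 24506\right) = \left(-306 + 414962\right) \left(-458274 - 24506\right) = 414656 \left(-482780\right) = -200187623680$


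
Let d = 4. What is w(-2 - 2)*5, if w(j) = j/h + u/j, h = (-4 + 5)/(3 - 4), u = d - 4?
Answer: 20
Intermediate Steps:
u = 0 (u = 4 - 4 = 0)
h = -1 (h = 1/(-1) = 1*(-1) = -1)
w(j) = -j (w(j) = j/(-1) + 0/j = j*(-1) + 0 = -j + 0 = -j)
w(-2 - 2)*5 = -(-2 - 2)*5 = -1*(-4)*5 = 4*5 = 20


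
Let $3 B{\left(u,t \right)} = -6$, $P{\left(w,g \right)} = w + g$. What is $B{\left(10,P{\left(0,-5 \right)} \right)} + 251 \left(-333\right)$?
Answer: $-83585$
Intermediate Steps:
$P{\left(w,g \right)} = g + w$
$B{\left(u,t \right)} = -2$ ($B{\left(u,t \right)} = \frac{1}{3} \left(-6\right) = -2$)
$B{\left(10,P{\left(0,-5 \right)} \right)} + 251 \left(-333\right) = -2 + 251 \left(-333\right) = -2 - 83583 = -83585$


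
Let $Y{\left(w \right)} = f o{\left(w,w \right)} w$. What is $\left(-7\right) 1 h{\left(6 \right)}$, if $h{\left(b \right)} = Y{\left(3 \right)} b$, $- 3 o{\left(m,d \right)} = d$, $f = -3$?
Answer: $-378$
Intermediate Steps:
$o{\left(m,d \right)} = - \frac{d}{3}$
$Y{\left(w \right)} = w^{2}$ ($Y{\left(w \right)} = - 3 \left(- \frac{w}{3}\right) w = w w = w^{2}$)
$h{\left(b \right)} = 9 b$ ($h{\left(b \right)} = 3^{2} b = 9 b$)
$\left(-7\right) 1 h{\left(6 \right)} = \left(-7\right) 1 \cdot 9 \cdot 6 = \left(-7\right) 54 = -378$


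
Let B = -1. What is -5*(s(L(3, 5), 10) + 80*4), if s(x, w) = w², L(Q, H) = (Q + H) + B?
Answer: -2100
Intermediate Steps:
L(Q, H) = -1 + H + Q (L(Q, H) = (Q + H) - 1 = (H + Q) - 1 = -1 + H + Q)
-5*(s(L(3, 5), 10) + 80*4) = -5*(10² + 80*4) = -5*(100 + 320) = -5*420 = -2100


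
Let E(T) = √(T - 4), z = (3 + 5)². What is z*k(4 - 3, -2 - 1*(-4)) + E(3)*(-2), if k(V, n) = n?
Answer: 128 - 2*I ≈ 128.0 - 2.0*I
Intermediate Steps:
z = 64 (z = 8² = 64)
E(T) = √(-4 + T)
z*k(4 - 3, -2 - 1*(-4)) + E(3)*(-2) = 64*(-2 - 1*(-4)) + √(-4 + 3)*(-2) = 64*(-2 + 4) + √(-1)*(-2) = 64*2 + I*(-2) = 128 - 2*I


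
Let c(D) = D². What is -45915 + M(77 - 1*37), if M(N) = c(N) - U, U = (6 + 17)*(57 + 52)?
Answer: -46822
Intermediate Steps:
U = 2507 (U = 23*109 = 2507)
M(N) = -2507 + N² (M(N) = N² - 1*2507 = N² - 2507 = -2507 + N²)
-45915 + M(77 - 1*37) = -45915 + (-2507 + (77 - 1*37)²) = -45915 + (-2507 + (77 - 37)²) = -45915 + (-2507 + 40²) = -45915 + (-2507 + 1600) = -45915 - 907 = -46822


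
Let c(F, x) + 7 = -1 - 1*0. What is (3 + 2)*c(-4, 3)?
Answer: -40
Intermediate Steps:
c(F, x) = -8 (c(F, x) = -7 + (-1 - 1*0) = -7 + (-1 + 0) = -7 - 1 = -8)
(3 + 2)*c(-4, 3) = (3 + 2)*(-8) = 5*(-8) = -40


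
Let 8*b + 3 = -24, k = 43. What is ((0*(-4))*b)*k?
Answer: 0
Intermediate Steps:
b = -27/8 (b = -3/8 + (⅛)*(-24) = -3/8 - 3 = -27/8 ≈ -3.3750)
((0*(-4))*b)*k = ((0*(-4))*(-27/8))*43 = (0*(-27/8))*43 = 0*43 = 0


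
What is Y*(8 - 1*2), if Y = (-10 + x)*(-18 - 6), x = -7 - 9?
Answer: 3744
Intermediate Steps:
x = -16
Y = 624 (Y = (-10 - 16)*(-18 - 6) = -26*(-24) = 624)
Y*(8 - 1*2) = 624*(8 - 1*2) = 624*(8 - 2) = 624*6 = 3744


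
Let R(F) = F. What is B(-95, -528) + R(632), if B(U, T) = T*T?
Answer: 279416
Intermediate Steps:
B(U, T) = T²
B(-95, -528) + R(632) = (-528)² + 632 = 278784 + 632 = 279416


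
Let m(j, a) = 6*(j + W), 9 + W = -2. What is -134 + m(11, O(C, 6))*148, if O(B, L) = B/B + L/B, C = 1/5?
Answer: -134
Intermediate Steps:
W = -11 (W = -9 - 2 = -11)
C = 1/5 ≈ 0.20000
O(B, L) = 1 + L/B
m(j, a) = -66 + 6*j (m(j, a) = 6*(j - 11) = 6*(-11 + j) = -66 + 6*j)
-134 + m(11, O(C, 6))*148 = -134 + (-66 + 6*11)*148 = -134 + (-66 + 66)*148 = -134 + 0*148 = -134 + 0 = -134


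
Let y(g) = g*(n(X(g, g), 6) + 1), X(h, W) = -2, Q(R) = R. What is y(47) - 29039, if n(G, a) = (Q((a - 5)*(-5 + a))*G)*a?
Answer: -29556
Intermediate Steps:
n(G, a) = G*a*(-5 + a)**2 (n(G, a) = (((a - 5)*(-5 + a))*G)*a = (((-5 + a)*(-5 + a))*G)*a = ((-5 + a)**2*G)*a = (G*(-5 + a)**2)*a = G*a*(-5 + a)**2)
y(g) = -11*g (y(g) = g*(-2*6*(25 + 6**2 - 10*6) + 1) = g*(-2*6*(25 + 36 - 60) + 1) = g*(-2*6*1 + 1) = g*(-12 + 1) = g*(-11) = -11*g)
y(47) - 29039 = -11*47 - 29039 = -517 - 29039 = -29556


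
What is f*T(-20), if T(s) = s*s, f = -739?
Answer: -295600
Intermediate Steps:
T(s) = s²
f*T(-20) = -739*(-20)² = -739*400 = -295600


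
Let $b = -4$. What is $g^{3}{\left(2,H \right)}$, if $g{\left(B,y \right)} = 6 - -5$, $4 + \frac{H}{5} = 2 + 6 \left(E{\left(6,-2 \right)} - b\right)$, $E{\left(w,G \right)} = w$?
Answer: $1331$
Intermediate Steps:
$H = 290$ ($H = -20 + 5 \left(2 + 6 \left(6 - -4\right)\right) = -20 + 5 \left(2 + 6 \left(6 + 4\right)\right) = -20 + 5 \left(2 + 6 \cdot 10\right) = -20 + 5 \left(2 + 60\right) = -20 + 5 \cdot 62 = -20 + 310 = 290$)
$g{\left(B,y \right)} = 11$ ($g{\left(B,y \right)} = 6 + 5 = 11$)
$g^{3}{\left(2,H \right)} = 11^{3} = 1331$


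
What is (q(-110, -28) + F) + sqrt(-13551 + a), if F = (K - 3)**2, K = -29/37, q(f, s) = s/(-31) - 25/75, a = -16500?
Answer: 1895357/127317 + 9*I*sqrt(371) ≈ 14.887 + 173.35*I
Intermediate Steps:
q(f, s) = -1/3 - s/31 (q(f, s) = s*(-1/31) - 25*1/75 = -s/31 - 1/3 = -1/3 - s/31)
K = -29/37 (K = -29*1/37 = -29/37 ≈ -0.78378)
F = 19600/1369 (F = (-29/37 - 3)**2 = (-140/37)**2 = 19600/1369 ≈ 14.317)
(q(-110, -28) + F) + sqrt(-13551 + a) = ((-1/3 - 1/31*(-28)) + 19600/1369) + sqrt(-13551 - 16500) = ((-1/3 + 28/31) + 19600/1369) + sqrt(-30051) = (53/93 + 19600/1369) + 9*I*sqrt(371) = 1895357/127317 + 9*I*sqrt(371)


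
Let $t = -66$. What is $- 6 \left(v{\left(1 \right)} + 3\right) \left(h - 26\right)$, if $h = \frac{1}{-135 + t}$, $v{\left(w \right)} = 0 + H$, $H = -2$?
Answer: $\frac{10454}{67} \approx 156.03$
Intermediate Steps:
$v{\left(w \right)} = -2$ ($v{\left(w \right)} = 0 - 2 = -2$)
$h = - \frac{1}{201}$ ($h = \frac{1}{-135 - 66} = \frac{1}{-201} = - \frac{1}{201} \approx -0.0049751$)
$- 6 \left(v{\left(1 \right)} + 3\right) \left(h - 26\right) = - 6 \left(-2 + 3\right) \left(- \frac{1}{201} - 26\right) = \left(-6\right) 1 \left(- \frac{5227}{201}\right) = \left(-6\right) \left(- \frac{5227}{201}\right) = \frac{10454}{67}$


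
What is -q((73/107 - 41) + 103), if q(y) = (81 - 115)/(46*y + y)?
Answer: 3638/315229 ≈ 0.011541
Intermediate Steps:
q(y) = -34/(47*y) (q(y) = -34*1/(47*y) = -34/(47*y))
-q((73/107 - 41) + 103) = -(-34)/(47*((73/107 - 41) + 103)) = -(-34)/(47*(-4314/107 + 103)) = -(-34)/(47*6707/107) = -(-34)*107/(47*6707) = -1*(-3638/315229) = 3638/315229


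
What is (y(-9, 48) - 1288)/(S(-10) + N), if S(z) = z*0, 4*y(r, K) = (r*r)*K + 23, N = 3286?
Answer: -1241/13144 ≈ -0.094416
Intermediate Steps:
y(r, K) = 23/4 + K*r**2/4 (y(r, K) = ((r*r)*K + 23)/4 = (r**2*K + 23)/4 = (K*r**2 + 23)/4 = (23 + K*r**2)/4 = 23/4 + K*r**2/4)
S(z) = 0
(y(-9, 48) - 1288)/(S(-10) + N) = ((23/4 + (1/4)*48*(-9)**2) - 1288)/(0 + 3286) = ((23/4 + (1/4)*48*81) - 1288)/3286 = ((23/4 + 972) - 1288)*(1/3286) = (3911/4 - 1288)*(1/3286) = -1241/4*1/3286 = -1241/13144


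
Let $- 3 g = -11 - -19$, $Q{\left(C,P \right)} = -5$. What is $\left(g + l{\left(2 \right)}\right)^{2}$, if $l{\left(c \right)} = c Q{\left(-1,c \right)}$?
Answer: $\frac{1444}{9} \approx 160.44$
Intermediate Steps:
$l{\left(c \right)} = - 5 c$ ($l{\left(c \right)} = c \left(-5\right) = - 5 c$)
$g = - \frac{8}{3}$ ($g = - \frac{-11 - -19}{3} = - \frac{-11 + 19}{3} = \left(- \frac{1}{3}\right) 8 = - \frac{8}{3} \approx -2.6667$)
$\left(g + l{\left(2 \right)}\right)^{2} = \left(- \frac{8}{3} - 10\right)^{2} = \left(- \frac{38}{3}\right)^{2} = \frac{1444}{9}$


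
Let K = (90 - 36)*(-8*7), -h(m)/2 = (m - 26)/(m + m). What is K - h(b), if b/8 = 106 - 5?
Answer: -1221305/404 ≈ -3023.0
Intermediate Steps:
b = 808 (b = 8*(106 - 5) = 8*101 = 808)
h(m) = -(-26 + m)/m (h(m) = -2*(m - 26)/(m + m) = -2*(-26 + m)/(2*m) = -2*(-26 + m)*1/(2*m) = -(-26 + m)/m)
K = -3024 (K = 54*(-56) = -3024)
K - h(b) = -3024 - (26 - 1*808)/808 = -3024 - (26 - 808)/808 = -3024 - (-782)/808 = -3024 - 1*(-391/404) = -3024 + 391/404 = -1221305/404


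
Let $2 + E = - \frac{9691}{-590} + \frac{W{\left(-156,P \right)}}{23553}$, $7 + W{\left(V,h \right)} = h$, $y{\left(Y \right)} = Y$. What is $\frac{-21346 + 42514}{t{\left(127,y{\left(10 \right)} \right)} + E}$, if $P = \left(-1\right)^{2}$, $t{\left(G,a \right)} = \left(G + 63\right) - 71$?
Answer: $\frac{98052081120}{618037391} \approx 158.65$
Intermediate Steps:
$t{\left(G,a \right)} = -8 + G$ ($t{\left(G,a \right)} = \left(63 + G\right) - 71 = -8 + G$)
$P = 1$
$W{\left(V,h \right)} = -7 + h$
$E = \frac{66818681}{4632090}$ ($E = -2 + \left(- \frac{9691}{-590} + \frac{-7 + 1}{23553}\right) = -2 - - \frac{76082861}{4632090} = -2 + \left(\frac{9691}{590} - \frac{2}{7851}\right) = -2 + \frac{76082861}{4632090} = \frac{66818681}{4632090} \approx 14.425$)
$\frac{-21346 + 42514}{t{\left(127,y{\left(10 \right)} \right)} + E} = \frac{-21346 + 42514}{\left(-8 + 127\right) + \frac{66818681}{4632090}} = \frac{21168}{119 + \frac{66818681}{4632090}} = \frac{21168}{\frac{618037391}{4632090}} = 21168 \cdot \frac{4632090}{618037391} = \frac{98052081120}{618037391}$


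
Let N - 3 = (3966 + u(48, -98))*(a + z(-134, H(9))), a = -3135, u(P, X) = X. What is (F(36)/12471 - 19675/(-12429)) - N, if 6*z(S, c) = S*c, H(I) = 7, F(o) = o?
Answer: 657770660117096/51667353 ≈ 1.2731e+7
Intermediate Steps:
z(S, c) = S*c/6 (z(S, c) = (S*c)/6 = S*c/6)
N = -38192623/3 (N = 3 + (3966 - 98)*(-3135 + (⅙)*(-134)*7) = 3 + 3868*(-3135 - 469/3) = 3 + 3868*(-9874/3) = 3 - 38192632/3 = -38192623/3 ≈ -1.2731e+7)
(F(36)/12471 - 19675/(-12429)) - N = (36/12471 - 19675/(-12429)) - 1*(-38192623/3) = (36*(1/12471) - 19675*(-1/12429)) + 38192623/3 = (12/4157 + 19675/12429) + 38192623/3 = 81938123/51667353 + 38192623/3 = 657770660117096/51667353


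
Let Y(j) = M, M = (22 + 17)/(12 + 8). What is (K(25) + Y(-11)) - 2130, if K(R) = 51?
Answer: -41541/20 ≈ -2077.1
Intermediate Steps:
M = 39/20 ≈ 1.9500
Y(j) = 39/20
(K(25) + Y(-11)) - 2130 = (51 + 39/20) - 2130 = 1059/20 - 2130 = -41541/20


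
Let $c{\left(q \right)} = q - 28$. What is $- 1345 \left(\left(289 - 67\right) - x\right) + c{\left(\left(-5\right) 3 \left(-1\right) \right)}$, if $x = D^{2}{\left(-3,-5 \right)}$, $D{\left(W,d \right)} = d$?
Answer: $-264978$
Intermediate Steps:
$x = 25$ ($x = \left(-5\right)^{2} = 25$)
$c{\left(q \right)} = -28 + q$
$- 1345 \left(\left(289 - 67\right) - x\right) + c{\left(\left(-5\right) 3 \left(-1\right) \right)} = - 1345 \left(\left(289 - 67\right) - 25\right) - \left(28 - \left(-5\right) 3 \left(-1\right)\right) = - 1345 \left(\left(289 - 67\right) - 25\right) - 13 = - 1345 \left(222 - 25\right) + \left(-28 + 15\right) = \left(-1345\right) 197 - 13 = -264965 - 13 = -264978$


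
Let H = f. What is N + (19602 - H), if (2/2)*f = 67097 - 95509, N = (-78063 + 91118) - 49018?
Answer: 12051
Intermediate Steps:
N = -35963 (N = 13055 - 49018 = -35963)
f = -28412 (f = 67097 - 95509 = -28412)
H = -28412
N + (19602 - H) = -35963 + (19602 - 1*(-28412)) = -35963 + (19602 + 28412) = -35963 + 48014 = 12051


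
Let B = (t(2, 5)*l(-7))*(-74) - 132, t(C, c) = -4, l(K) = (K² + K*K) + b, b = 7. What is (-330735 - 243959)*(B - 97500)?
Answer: 38247035088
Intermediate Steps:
l(K) = 7 + 2*K² (l(K) = (K² + K*K) + 7 = (K² + K²) + 7 = 2*K² + 7 = 7 + 2*K²)
B = 30948 (B = -4*(7 + 2*(-7)²)*(-74) - 132 = -4*(7 + 2*49)*(-74) - 132 = -4*(7 + 98)*(-74) - 132 = -4*105*(-74) - 132 = -420*(-74) - 132 = 31080 - 132 = 30948)
(-330735 - 243959)*(B - 97500) = (-330735 - 243959)*(30948 - 97500) = -574694*(-66552) = 38247035088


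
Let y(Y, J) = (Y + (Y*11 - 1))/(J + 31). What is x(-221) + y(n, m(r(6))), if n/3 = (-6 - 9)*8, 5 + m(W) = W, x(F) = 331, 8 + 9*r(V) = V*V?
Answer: 47833/262 ≈ 182.57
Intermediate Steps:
r(V) = -8/9 + V**2/9 (r(V) = -8/9 + (V*V)/9 = -8/9 + V**2/9)
m(W) = -5 + W
n = -360 (n = 3*((-6 - 9)*8) = 3*(-15*8) = 3*(-120) = -360)
y(Y, J) = (-1 + 12*Y)/(31 + J) (y(Y, J) = (Y + (11*Y - 1))/(31 + J) = (Y + (-1 + 11*Y))/(31 + J) = (-1 + 12*Y)/(31 + J))
x(-221) + y(n, m(r(6))) = 331 + (-1 + 12*(-360))/(31 + (-5 + (-8/9 + (1/9)*6**2))) = 331 + (-1 - 4320)/(31 + (-5 + (-8/9 + (1/9)*36))) = 331 - 4321/(31 + (-5 + (-8/9 + 4))) = 331 - 4321/(31 + (-5 + 28/9)) = 331 - 4321/(31 - 17/9) = 331 - 4321/(262/9) = 331 + (9/262)*(-4321) = 331 - 38889/262 = 47833/262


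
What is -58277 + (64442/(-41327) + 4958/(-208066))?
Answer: -250561296408326/4299371791 ≈ -58279.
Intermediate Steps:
-58277 + (64442/(-41327) + 4958/(-208066)) = -58277 + (64442*(-1/41327) + 4958*(-1/208066)) = -58277 + (-64442/41327 - 2479/104033) = -58277 - 6806544219/4299371791 = -250561296408326/4299371791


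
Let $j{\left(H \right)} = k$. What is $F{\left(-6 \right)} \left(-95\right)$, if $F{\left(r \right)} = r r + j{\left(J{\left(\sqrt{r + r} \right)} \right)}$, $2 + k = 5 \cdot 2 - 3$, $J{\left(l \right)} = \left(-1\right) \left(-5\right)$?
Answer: $-3895$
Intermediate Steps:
$J{\left(l \right)} = 5$
$k = 5$ ($k = -2 + \left(5 \cdot 2 - 3\right) = -2 + \left(10 - 3\right) = -2 + 7 = 5$)
$j{\left(H \right)} = 5$
$F{\left(r \right)} = 5 + r^{2}$ ($F{\left(r \right)} = r r + 5 = r^{2} + 5 = 5 + r^{2}$)
$F{\left(-6 \right)} \left(-95\right) = \left(5 + \left(-6\right)^{2}\right) \left(-95\right) = \left(5 + 36\right) \left(-95\right) = 41 \left(-95\right) = -3895$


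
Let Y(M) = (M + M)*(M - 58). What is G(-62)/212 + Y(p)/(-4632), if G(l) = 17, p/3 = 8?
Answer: 17697/40916 ≈ 0.43252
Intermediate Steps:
p = 24 (p = 3*8 = 24)
Y(M) = 2*M*(-58 + M) (Y(M) = (2*M)*(-58 + M) = 2*M*(-58 + M))
G(-62)/212 + Y(p)/(-4632) = 17/212 + (2*24*(-58 + 24))/(-4632) = 17*(1/212) + (2*24*(-34))*(-1/4632) = 17/212 - 1632*(-1/4632) = 17/212 + 68/193 = 17697/40916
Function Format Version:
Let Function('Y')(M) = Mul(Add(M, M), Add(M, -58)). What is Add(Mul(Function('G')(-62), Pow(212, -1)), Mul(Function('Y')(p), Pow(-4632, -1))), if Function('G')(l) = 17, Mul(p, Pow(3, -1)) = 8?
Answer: Rational(17697, 40916) ≈ 0.43252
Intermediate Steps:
p = 24 (p = Mul(3, 8) = 24)
Function('Y')(M) = Mul(2, M, Add(-58, M)) (Function('Y')(M) = Mul(Mul(2, M), Add(-58, M)) = Mul(2, M, Add(-58, M)))
Add(Mul(Function('G')(-62), Pow(212, -1)), Mul(Function('Y')(p), Pow(-4632, -1))) = Add(Mul(17, Pow(212, -1)), Mul(Mul(2, 24, Add(-58, 24)), Pow(-4632, -1))) = Add(Mul(17, Rational(1, 212)), Mul(Mul(2, 24, -34), Rational(-1, 4632))) = Add(Rational(17, 212), Mul(-1632, Rational(-1, 4632))) = Add(Rational(17, 212), Rational(68, 193)) = Rational(17697, 40916)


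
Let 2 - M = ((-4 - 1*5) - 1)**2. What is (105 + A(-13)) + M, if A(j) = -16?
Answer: -9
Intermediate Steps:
M = -98 (M = 2 - ((-4 - 1*5) - 1)**2 = 2 - ((-4 - 5) - 1)**2 = 2 - (-9 - 1)**2 = 2 - 1*(-10)**2 = 2 - 1*100 = 2 - 100 = -98)
(105 + A(-13)) + M = (105 - 16) - 98 = 89 - 98 = -9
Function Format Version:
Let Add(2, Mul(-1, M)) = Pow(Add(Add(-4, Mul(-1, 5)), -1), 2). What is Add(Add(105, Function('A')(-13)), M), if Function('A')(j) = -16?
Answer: -9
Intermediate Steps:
M = -98 (M = Add(2, Mul(-1, Pow(Add(Add(-4, Mul(-1, 5)), -1), 2))) = Add(2, Mul(-1, Pow(Add(Add(-4, -5), -1), 2))) = Add(2, Mul(-1, Pow(Add(-9, -1), 2))) = Add(2, Mul(-1, Pow(-10, 2))) = Add(2, Mul(-1, 100)) = Add(2, -100) = -98)
Add(Add(105, Function('A')(-13)), M) = Add(Add(105, -16), -98) = Add(89, -98) = -9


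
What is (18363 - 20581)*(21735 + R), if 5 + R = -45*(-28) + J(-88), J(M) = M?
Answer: -50796636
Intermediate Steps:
R = 1167 (R = -5 + (-45*(-28) - 88) = -5 + (1260 - 88) = -5 + 1172 = 1167)
(18363 - 20581)*(21735 + R) = (18363 - 20581)*(21735 + 1167) = -2218*22902 = -50796636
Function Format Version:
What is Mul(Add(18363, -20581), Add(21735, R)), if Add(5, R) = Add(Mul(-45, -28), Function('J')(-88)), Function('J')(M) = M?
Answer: -50796636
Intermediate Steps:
R = 1167 (R = Add(-5, Add(Mul(-45, -28), -88)) = Add(-5, Add(1260, -88)) = Add(-5, 1172) = 1167)
Mul(Add(18363, -20581), Add(21735, R)) = Mul(Add(18363, -20581), Add(21735, 1167)) = Mul(-2218, 22902) = -50796636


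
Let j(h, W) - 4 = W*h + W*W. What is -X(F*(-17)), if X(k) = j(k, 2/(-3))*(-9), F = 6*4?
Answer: 2488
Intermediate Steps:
j(h, W) = 4 + W**2 + W*h (j(h, W) = 4 + (W*h + W*W) = 4 + (W*h + W**2) = 4 + (W**2 + W*h) = 4 + W**2 + W*h)
F = 24
X(k) = -40 + 6*k (X(k) = (4 + (2/(-3))**2 + (2/(-3))*k)*(-9) = (4 + (2*(-1/3))**2 + (2*(-1/3))*k)*(-9) = (4 + (-2/3)**2 - 2*k/3)*(-9) = (4 + 4/9 - 2*k/3)*(-9) = (40/9 - 2*k/3)*(-9) = -40 + 6*k)
-X(F*(-17)) = -(-40 + 6*(24*(-17))) = -(-40 + 6*(-408)) = -(-40 - 2448) = -1*(-2488) = 2488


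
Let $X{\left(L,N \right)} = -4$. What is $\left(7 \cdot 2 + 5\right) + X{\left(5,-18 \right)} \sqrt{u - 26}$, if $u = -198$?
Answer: $19 - 16 i \sqrt{14} \approx 19.0 - 59.867 i$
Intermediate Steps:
$\left(7 \cdot 2 + 5\right) + X{\left(5,-18 \right)} \sqrt{u - 26} = \left(7 \cdot 2 + 5\right) - 4 \sqrt{-198 - 26} = \left(14 + 5\right) - 4 \sqrt{-224} = 19 - 4 \cdot 4 i \sqrt{14} = 19 - 16 i \sqrt{14}$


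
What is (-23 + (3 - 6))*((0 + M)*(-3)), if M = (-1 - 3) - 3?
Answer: -546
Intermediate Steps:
M = -7 (M = -4 - 3 = -7)
(-23 + (3 - 6))*((0 + M)*(-3)) = (-23 + (3 - 6))*((0 - 7)*(-3)) = (-23 - 3)*(-7*(-3)) = -26*21 = -546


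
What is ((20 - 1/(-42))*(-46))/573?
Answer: -19343/12033 ≈ -1.6075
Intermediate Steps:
((20 - 1/(-42))*(-46))/573 = ((20 - 1*(-1/42))*(-46))*(1/573) = ((20 + 1/42)*(-46))*(1/573) = ((841/42)*(-46))*(1/573) = -19343/21*1/573 = -19343/12033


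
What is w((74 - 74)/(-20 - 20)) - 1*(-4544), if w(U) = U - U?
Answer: 4544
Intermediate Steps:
w(U) = 0
w((74 - 74)/(-20 - 20)) - 1*(-4544) = 0 - 1*(-4544) = 0 + 4544 = 4544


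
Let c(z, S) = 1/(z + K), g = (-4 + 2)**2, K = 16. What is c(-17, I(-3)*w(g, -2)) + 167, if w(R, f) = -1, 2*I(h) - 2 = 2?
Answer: 166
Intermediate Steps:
I(h) = 2 (I(h) = 1 + (1/2)*2 = 1 + 1 = 2)
g = 4 (g = (-2)**2 = 4)
c(z, S) = 1/(16 + z) (c(z, S) = 1/(z + 16) = 1/(16 + z))
c(-17, I(-3)*w(g, -2)) + 167 = 1/(16 - 17) + 167 = 1/(-1) + 167 = -1 + 167 = 166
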